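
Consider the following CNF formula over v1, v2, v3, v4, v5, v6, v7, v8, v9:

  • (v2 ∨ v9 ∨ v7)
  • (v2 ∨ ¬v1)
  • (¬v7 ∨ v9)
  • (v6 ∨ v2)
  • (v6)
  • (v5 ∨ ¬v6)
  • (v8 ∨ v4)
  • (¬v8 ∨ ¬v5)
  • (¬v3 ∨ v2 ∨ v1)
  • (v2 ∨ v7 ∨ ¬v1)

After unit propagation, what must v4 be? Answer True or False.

Unit clause (v6) sets v6 = True.
From (v5 ∨ ¬v6) and v6 = True: v5 = True.
In (¬v5 ∨ ¬v8), ¬v5 is now false; ¬v8 must hold, so v8 = False.
From (v8 ∨ v4) and v8 = False: v4 = True.

True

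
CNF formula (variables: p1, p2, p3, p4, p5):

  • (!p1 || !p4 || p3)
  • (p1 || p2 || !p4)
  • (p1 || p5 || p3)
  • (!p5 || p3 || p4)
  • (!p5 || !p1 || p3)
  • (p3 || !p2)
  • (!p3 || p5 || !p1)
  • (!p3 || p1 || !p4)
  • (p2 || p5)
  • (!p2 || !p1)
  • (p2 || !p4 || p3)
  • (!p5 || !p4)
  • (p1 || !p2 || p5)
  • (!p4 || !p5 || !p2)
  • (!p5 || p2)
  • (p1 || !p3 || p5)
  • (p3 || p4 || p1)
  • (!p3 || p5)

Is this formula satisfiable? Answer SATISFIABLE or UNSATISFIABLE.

Set p1 = False and propagate.
Branch on p2: take p2 = True.
  then p3 is forced to True.
  then p4 is forced to False.
  then p5 is forced to True.
Every clause has at least one true literal under this assignment.
So p1=F, p2=T, p3=T, p4=F, p5=T is a satisfying assignment.

SATISFIABLE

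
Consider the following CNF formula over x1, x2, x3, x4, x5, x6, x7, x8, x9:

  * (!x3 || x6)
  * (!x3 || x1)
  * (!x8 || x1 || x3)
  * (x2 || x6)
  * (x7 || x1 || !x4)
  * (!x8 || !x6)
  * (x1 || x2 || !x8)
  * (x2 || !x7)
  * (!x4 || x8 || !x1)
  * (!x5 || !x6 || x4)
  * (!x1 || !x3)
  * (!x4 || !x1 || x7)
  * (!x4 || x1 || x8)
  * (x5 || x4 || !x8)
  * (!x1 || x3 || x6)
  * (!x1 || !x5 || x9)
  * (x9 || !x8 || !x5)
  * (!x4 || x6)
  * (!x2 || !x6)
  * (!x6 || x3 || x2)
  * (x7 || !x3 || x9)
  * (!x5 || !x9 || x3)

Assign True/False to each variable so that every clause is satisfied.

x1=F, x2=T, x3=F, x4=F, x5=F, x6=F, x7=T, x8=F, x9=F

Check each clause:
  1. (x6 || !x3) — !x3 is true.
  2. (!x3 || x1) — !x3 is true.
  3. (x1 || !x8 || x3) — !x8 is true.
  4. (x6 || x2) — x2 is true.
  5. (x1 || x7 || !x4) — !x4 is true.
  6. (!x8 || !x6) — !x8 is true.
  7. (x2 || !x8 || x1) — !x8 is true.
  8. (!x7 || x2) — x2 is true.
  9. (x8 || !x4 || !x1) — !x4 is true.
  10. (!x6 || !x5 || x4) — !x6 is true.
  11. (!x3 || !x1) — !x3 is true.
  12. (!x1 || !x4 || x7) — !x4 is true.
  13. (!x4 || x8 || x1) — !x4 is true.
  14. (x5 || !x8 || x4) — !x8 is true.
  15. (x6 || x3 || !x1) — !x1 is true.
  16. (x9 || !x5 || !x1) — !x5 is true.
  17. (x9 || !x5 || !x8) — !x8 is true.
  18. (!x4 || x6) — !x4 is true.
  19. (!x6 || !x2) — !x6 is true.
  20. (x2 || x3 || !x6) — x2 is true.
  21. (x7 || x9 || !x3) — !x3 is true.
  22. (x3 || !x5 || !x9) — !x5 is true.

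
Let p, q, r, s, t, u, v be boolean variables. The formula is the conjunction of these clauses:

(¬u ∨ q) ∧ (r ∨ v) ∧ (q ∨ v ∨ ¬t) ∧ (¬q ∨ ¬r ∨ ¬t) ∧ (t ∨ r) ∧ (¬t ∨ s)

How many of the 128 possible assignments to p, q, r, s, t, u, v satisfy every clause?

Split on t, then q.
  t=T, q=T: remaining (p,r,s,u,v) ∈ {(F,F,T,F,T); (F,F,T,T,T); (T,F,T,F,T); (T,F,T,T,T)} — 4.
  t=T, q=F: remaining (p,r,s,u,v) ∈ {(F,F,T,F,T); (F,T,T,F,T); (T,F,T,F,T); (T,T,T,F,T)} — 4.
  t=F, q=T: forces r=T; p, s, u, v free → 2^4 = 16.
  t=F, q=F: forces r=T; u=F; p, s, v free → 2^3 = 8.
Total: 4 + 4 + 16 + 8 = 32.

32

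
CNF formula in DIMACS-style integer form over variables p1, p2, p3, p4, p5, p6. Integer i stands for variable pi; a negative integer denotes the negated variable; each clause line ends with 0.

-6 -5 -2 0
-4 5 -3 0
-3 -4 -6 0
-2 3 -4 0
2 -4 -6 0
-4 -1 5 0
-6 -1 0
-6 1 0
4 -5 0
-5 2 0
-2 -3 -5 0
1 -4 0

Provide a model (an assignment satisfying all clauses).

p1 = True, p2 = False, p3 = False, p4 = False, p5 = False, p6 = False

Pure literal: p6 appears only negated; assign p6 = False.
Try p1 = True.
Try p2 = False.
  then p5 is forced to False.
  then p4 is forced to False.
p3 is now unconstrained; take p3 = False.
Every clause has at least one true literal under this assignment.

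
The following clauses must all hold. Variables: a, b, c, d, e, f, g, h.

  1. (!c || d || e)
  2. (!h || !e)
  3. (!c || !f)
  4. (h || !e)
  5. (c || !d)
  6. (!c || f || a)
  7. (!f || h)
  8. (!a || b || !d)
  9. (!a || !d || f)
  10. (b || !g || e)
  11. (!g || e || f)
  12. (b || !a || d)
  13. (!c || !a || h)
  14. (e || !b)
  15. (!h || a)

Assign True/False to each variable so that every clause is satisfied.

Pure literal: g appears only negated; assign g = False.
Try a = False.
  then h is forced to False.
  then e is forced to False.
  then f is forced to False.
  then c is forced to False.
  then d is forced to False.
  then b is forced to False.
Every clause has at least one true literal under this assignment.
Check each clause:
  1. (e || d || !c) — !c is true.
  2. (!h || !e) — !h is true.
  3. (!f || !c) — !f is true.
  4. (h || !e) — !e is true.
  5. (c || !d) — !d is true.
  6. (a || f || !c) — !c is true.
  7. (!f || h) — !f is true.
  8. (!d || b || !a) — !d is true.
  9. (!d || !a || f) — !d is true.
  10. (b || e || !g) — !g is true.
  11. (e || !g || f) — !g is true.
  12. (!a || d || b) — !a is true.
  13. (!a || !c || h) — !c is true.
  14. (e || !b) — !b is true.
  15. (a || !h) — !h is true.

a = 0, b = 0, c = 0, d = 0, e = 0, f = 0, g = 0, h = 0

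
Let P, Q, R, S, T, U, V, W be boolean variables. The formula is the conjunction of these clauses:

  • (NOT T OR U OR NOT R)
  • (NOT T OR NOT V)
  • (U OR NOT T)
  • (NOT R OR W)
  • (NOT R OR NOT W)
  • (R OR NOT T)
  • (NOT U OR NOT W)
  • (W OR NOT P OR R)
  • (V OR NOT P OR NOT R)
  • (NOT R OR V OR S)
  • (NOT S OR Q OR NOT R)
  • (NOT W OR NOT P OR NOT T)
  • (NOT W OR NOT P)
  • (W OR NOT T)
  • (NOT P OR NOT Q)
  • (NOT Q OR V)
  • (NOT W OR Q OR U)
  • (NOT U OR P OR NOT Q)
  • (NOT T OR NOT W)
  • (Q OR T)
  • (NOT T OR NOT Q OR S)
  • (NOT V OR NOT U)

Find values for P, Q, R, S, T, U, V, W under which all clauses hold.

P=0  Q=1  R=0  S=1  T=0  U=0  V=1  W=1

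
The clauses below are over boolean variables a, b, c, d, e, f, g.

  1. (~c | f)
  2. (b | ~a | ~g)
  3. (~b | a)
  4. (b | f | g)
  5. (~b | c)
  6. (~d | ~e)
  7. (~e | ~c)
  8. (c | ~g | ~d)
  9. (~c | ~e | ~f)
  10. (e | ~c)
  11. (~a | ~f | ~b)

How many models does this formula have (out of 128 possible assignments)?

Split on c, then b.
  c=1, b=1: a clause becomes empty — 0.
  c=1, b=0: a clause becomes empty — 0.
  c=0, b=1: a clause becomes empty — 0.
  c=0, b=0: 10 of the 32 assignments to (a,d,e,f,g) work.
Total: 0 + 0 + 0 + 10 = 10.

10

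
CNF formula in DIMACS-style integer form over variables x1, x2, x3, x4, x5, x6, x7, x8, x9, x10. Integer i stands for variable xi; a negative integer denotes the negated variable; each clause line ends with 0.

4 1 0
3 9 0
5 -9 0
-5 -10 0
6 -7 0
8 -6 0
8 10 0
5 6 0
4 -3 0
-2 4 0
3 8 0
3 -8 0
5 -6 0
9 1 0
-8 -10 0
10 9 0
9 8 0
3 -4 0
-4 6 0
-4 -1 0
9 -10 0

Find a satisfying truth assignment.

x1 = False  x2 = False  x3 = True  x4 = True  x5 = True  x6 = True  x7 = True  x8 = True  x9 = True  x10 = False

x2 occurs only negated in the remaining clauses — set x2 = False.
Try x1 = False.
  then x4 is forced to True.
  then x9 is forced to True.
  then x5 is forced to True.
  then x10 is forced to False.
  then x8 is forced to True.
  then x3 is forced to True.
  then x6 is forced to True.
x7 is now unconstrained; take x7 = True.
Every clause has at least one true literal under this assignment.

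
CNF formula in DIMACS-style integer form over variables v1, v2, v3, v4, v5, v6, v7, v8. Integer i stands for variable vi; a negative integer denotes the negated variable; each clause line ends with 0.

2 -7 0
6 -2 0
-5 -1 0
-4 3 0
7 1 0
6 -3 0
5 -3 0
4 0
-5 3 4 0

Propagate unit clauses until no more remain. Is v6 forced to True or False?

True

(v4) stands alone — v4 = True.
In (NOT v4 OR v3), NOT v4 is now false; v3 must hold, so v3 = True.
(NOT v3 OR v6): since v3 = True, the clause reduces to (v6). v6 = True.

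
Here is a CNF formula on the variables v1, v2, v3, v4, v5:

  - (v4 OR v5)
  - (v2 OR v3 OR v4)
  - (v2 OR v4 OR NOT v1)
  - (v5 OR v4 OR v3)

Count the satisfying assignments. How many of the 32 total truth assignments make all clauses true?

21

Split on v4, then v2.
  v4=1, v2=1: v1, v3, v5 free → 2^3 = 8.
  v4=1, v2=0: v1, v3, v5 free → 2^3 = 8.
  v4=0, v2=1: remaining (v1,v3,v5) ∈ {(0,0,1); (0,1,1); (1,0,1); (1,1,1)} — 4.
  v4=0, v2=0: remaining (v1,v3,v5) ∈ {(0,1,1)} — 1.
Total: 8 + 8 + 4 + 1 = 21.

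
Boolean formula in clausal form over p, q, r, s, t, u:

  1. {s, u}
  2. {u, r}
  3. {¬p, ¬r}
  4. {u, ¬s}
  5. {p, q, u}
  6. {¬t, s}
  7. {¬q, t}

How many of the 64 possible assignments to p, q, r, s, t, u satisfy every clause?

Split on u, then s.
  u=T, s=T: 9 of the 16 assignments to (p,q,r,t) work.
  u=T, s=F: remaining (p,q,r,t) ∈ {(F,F,F,F); (F,F,T,F); (T,F,F,F)} — 3.
  u=F, s=T: a clause becomes empty — 0.
  u=F, s=F: a clause becomes empty — 0.
Total: 9 + 3 + 0 + 0 = 12.

12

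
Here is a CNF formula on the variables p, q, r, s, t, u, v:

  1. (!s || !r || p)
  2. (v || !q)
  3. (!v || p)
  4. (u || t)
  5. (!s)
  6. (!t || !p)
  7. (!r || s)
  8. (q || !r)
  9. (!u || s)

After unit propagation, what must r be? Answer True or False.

False

(!s) stands alone — s = False.
In (!r || s), s is now false; !r must hold, so r = False.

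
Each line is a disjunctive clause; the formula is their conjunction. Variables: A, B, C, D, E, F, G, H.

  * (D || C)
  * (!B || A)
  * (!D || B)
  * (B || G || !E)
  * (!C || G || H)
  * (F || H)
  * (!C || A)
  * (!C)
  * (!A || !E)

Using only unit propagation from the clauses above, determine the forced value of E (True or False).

False

(!C) is a unit clause: C = False.
(D || C) with C = False leaves only D, so D = True.
From (B || !D) and D = True: B = True.
In (!B || A), !B is now false; A must hold, so A = True.
(!A || !E): since A = True, the clause reduces to (!E). E = False.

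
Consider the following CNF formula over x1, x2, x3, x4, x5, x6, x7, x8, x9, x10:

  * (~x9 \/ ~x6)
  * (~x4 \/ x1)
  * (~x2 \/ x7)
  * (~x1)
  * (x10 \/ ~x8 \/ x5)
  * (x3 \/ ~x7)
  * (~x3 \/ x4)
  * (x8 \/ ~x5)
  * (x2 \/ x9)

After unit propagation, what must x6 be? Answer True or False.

False

Unit clause (~x1) sets x1 = False.
(~x4 \/ x1): since x1 = False, the clause reduces to (~x4). x4 = False.
In (~x3 \/ x4), x4 is now false; ~x3 must hold, so x3 = False.
(x3 \/ ~x7) with x3 = False leaves only ~x7, so x7 = False.
(x7 \/ ~x2) with x7 = False leaves only ~x2, so x2 = False.
(x2 \/ x9): since x2 = False, the clause reduces to (x9). x9 = True.
In (~x6 \/ ~x9), ~x9 is now false; ~x6 must hold, so x6 = False.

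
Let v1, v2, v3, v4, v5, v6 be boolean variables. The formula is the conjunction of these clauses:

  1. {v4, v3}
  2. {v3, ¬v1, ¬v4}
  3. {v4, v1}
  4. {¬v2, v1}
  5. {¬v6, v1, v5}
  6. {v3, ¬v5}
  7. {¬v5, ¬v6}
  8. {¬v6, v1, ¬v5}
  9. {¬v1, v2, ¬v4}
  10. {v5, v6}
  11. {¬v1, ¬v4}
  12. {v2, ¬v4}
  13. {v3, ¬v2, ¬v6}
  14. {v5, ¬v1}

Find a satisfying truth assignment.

v1 = True, v2 = False, v3 = True, v4 = False, v5 = True, v6 = False

Pure literal: v3 appears only positively; assign v3 = True.
Set v1 = True and propagate.
  then v4 is forced to False.
  then v5 is forced to True.
  then v6 is forced to False.
v2 is now unconstrained; take v2 = False.
Every clause has at least one true literal under this assignment.
Check each clause:
  1. {v3, v4} — v3 is true.
  2. {¬v1, v3, ¬v4} — v3 is true.
  3. {v1, v4} — v1 is true.
  4. {¬v2, v1} — v1 is true.
  5. {v5, v1, ¬v6} — v1 is true.
  6. {v3, ¬v5} — v3 is true.
  7. {¬v6, ¬v5} — ¬v6 is true.
  8. {¬v6, v1, ¬v5} — v1 is true.
  9. {¬v4, v2, ¬v1} — ¬v4 is true.
  10. {v6, v5} — v5 is true.
  11. {¬v1, ¬v4} — ¬v4 is true.
  12. {¬v4, v2} — ¬v4 is true.
  13. {¬v6, v3, ¬v2} — ¬v6 is true.
  14. {v5, ¬v1} — v5 is true.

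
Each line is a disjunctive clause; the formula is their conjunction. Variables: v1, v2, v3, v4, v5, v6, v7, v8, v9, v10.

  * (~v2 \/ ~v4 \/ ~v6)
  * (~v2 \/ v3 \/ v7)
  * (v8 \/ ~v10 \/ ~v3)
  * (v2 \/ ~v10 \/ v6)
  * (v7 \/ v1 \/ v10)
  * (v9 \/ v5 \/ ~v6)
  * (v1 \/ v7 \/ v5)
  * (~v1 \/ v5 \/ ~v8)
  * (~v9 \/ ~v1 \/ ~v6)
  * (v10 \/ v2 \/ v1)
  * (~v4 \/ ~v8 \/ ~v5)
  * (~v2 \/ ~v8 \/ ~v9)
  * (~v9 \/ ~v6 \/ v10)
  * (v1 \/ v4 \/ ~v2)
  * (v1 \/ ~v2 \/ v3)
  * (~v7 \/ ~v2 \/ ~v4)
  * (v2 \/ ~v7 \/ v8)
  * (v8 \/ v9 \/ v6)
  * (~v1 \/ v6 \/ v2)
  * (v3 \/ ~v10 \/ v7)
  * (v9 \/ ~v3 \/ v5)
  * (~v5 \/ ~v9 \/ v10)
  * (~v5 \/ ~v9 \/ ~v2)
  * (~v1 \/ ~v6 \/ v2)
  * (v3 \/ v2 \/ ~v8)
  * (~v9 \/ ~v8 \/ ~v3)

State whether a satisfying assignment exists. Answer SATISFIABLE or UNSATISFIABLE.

Branch on v1: take v1 = True.
Set v2 = True and propagate.
For the remaining variables, v3 = True, v4 = False, v5 = True, v6 = True, v7 = True, v8 = True, v9 = False, v10 = True works.
Every clause has at least one true literal under this assignment.
So v1=1, v2=1, v3=1, v4=0, v5=1, v6=1, v7=1, v8=1, v9=0, v10=1 is a satisfying assignment.

SATISFIABLE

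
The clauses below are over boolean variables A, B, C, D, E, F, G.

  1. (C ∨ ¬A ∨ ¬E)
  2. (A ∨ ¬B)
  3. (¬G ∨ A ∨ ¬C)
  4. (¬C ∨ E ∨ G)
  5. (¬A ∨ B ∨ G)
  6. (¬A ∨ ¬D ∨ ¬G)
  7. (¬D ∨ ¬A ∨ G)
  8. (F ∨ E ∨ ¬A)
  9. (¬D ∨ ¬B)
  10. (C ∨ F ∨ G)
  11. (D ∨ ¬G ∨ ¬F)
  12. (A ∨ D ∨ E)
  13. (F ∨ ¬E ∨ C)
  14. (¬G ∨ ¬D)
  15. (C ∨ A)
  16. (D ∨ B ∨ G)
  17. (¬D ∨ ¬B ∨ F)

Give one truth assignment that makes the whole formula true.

A = T, B = F, C = T, D = F, E = T, F = F, G = T

Check each clause:
  1. (¬A ∨ C ∨ ¬E) — C is true.
  2. (¬B ∨ A) — A is true.
  3. (¬G ∨ ¬C ∨ A) — A is true.
  4. (E ∨ G ∨ ¬C) — E is true.
  5. (B ∨ G ∨ ¬A) — G is true.
  6. (¬A ∨ ¬G ∨ ¬D) — ¬D is true.
  7. (G ∨ ¬D ∨ ¬A) — ¬D is true.
  8. (F ∨ ¬A ∨ E) — E is true.
  9. (¬B ∨ ¬D) — ¬D is true.
  10. (G ∨ F ∨ C) — C is true.
  11. (¬G ∨ ¬F ∨ D) — ¬F is true.
  12. (E ∨ D ∨ A) — A is true.
  13. (C ∨ ¬E ∨ F) — C is true.
  14. (¬D ∨ ¬G) — ¬D is true.
  15. (A ∨ C) — A is true.
  16. (G ∨ B ∨ D) — G is true.
  17. (F ∨ ¬D ∨ ¬B) — ¬D is true.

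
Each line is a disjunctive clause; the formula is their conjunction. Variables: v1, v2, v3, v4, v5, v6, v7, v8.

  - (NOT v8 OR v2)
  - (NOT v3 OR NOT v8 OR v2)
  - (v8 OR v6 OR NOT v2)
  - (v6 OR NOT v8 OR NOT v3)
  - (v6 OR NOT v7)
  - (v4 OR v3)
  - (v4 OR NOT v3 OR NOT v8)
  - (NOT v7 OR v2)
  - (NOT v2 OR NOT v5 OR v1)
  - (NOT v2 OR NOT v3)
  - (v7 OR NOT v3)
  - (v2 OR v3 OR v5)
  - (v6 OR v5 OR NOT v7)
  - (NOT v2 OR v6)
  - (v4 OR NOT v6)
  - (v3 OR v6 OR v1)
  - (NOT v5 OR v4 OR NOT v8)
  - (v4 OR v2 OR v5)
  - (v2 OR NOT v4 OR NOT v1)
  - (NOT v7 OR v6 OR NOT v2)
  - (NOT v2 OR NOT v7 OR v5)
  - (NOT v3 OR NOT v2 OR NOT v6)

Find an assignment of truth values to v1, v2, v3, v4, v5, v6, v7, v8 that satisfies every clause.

v1 = T, v2 = T, v3 = F, v4 = T, v5 = F, v6 = T, v7 = F, v8 = T

Check each clause:
  1. (NOT v8 OR v2) — v2 is true.
  2. (NOT v3 OR v2 OR NOT v8) — v2 is true.
  3. (v8 OR v6 OR NOT v2) — v8 is true.
  4. (v6 OR NOT v8 OR NOT v3) — NOT v3 is true.
  5. (v6 OR NOT v7) — NOT v7 is true.
  6. (v4 OR v3) — v4 is true.
  7. (NOT v8 OR NOT v3 OR v4) — v4 is true.
  8. (v2 OR NOT v7) — NOT v7 is true.
  9. (NOT v2 OR v1 OR NOT v5) — v1 is true.
  10. (NOT v3 OR NOT v2) — NOT v3 is true.
  11. (NOT v3 OR v7) — NOT v3 is true.
  12. (v3 OR v5 OR v2) — v2 is true.
  13. (v5 OR NOT v7 OR v6) — NOT v7 is true.
  14. (NOT v2 OR v6) — v6 is true.
  15. (v4 OR NOT v6) — v4 is true.
  16. (v1 OR v6 OR v3) — v1 is true.
  17. (NOT v8 OR v4 OR NOT v5) — NOT v5 is true.
  18. (v4 OR v2 OR v5) — v2 is true.
  19. (v2 OR NOT v4 OR NOT v1) — v2 is true.
  20. (v6 OR NOT v2 OR NOT v7) — NOT v7 is true.
  21. (NOT v2 OR v5 OR NOT v7) — NOT v7 is true.
  22. (NOT v3 OR NOT v2 OR NOT v6) — NOT v3 is true.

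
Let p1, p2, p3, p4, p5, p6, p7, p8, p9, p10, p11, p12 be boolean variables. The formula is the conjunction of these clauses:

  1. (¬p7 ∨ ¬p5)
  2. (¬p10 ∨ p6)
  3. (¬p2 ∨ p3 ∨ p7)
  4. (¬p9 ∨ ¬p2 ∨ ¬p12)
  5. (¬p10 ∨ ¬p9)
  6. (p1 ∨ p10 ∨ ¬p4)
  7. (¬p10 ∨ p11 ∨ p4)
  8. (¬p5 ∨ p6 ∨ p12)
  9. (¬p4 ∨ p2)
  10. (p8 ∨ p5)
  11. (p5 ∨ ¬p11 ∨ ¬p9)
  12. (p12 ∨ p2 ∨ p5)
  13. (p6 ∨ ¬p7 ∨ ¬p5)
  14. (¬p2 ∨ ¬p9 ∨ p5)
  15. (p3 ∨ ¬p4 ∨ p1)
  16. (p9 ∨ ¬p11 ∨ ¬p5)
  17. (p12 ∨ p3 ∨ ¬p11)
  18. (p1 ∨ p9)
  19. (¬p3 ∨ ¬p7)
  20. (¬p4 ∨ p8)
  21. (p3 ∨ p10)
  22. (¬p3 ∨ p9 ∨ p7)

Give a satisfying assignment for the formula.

p1=1, p2=1, p3=1, p4=0, p5=1, p6=1, p7=0, p8=0, p9=1, p10=0, p11=1, p12=0

Check each clause:
  1. (¬p5 ∨ ¬p7) — ¬p7 is true.
  2. (¬p10 ∨ p6) — ¬p10 is true.
  3. (p3 ∨ ¬p2 ∨ p7) — p3 is true.
  4. (¬p12 ∨ ¬p2 ∨ ¬p9) — ¬p12 is true.
  5. (¬p9 ∨ ¬p10) — ¬p10 is true.
  6. (p10 ∨ ¬p4 ∨ p1) — p1 is true.
  7. (p4 ∨ ¬p10 ∨ p11) — p11 is true.
  8. (p12 ∨ p6 ∨ ¬p5) — p6 is true.
  9. (p2 ∨ ¬p4) — p2 is true.
  10. (p8 ∨ p5) — p5 is true.
  11. (p5 ∨ ¬p11 ∨ ¬p9) — p5 is true.
  12. (p12 ∨ p2 ∨ p5) — p2 is true.
  13. (p6 ∨ ¬p7 ∨ ¬p5) — ¬p7 is true.
  14. (¬p2 ∨ ¬p9 ∨ p5) — p5 is true.
  15. (p3 ∨ p1 ∨ ¬p4) — p1 is true.
  16. (¬p11 ∨ ¬p5 ∨ p9) — p9 is true.
  17. (p3 ∨ ¬p11 ∨ p12) — p3 is true.
  18. (p9 ∨ p1) — p9 is true.
  19. (¬p7 ∨ ¬p3) — ¬p7 is true.
  20. (¬p4 ∨ p8) — ¬p4 is true.
  21. (p10 ∨ p3) — p3 is true.
  22. (p7 ∨ p9 ∨ ¬p3) — p9 is true.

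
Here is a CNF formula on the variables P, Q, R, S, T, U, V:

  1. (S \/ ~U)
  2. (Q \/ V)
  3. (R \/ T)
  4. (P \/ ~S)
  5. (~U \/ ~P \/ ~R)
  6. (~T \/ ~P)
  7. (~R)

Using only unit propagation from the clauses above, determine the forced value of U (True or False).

False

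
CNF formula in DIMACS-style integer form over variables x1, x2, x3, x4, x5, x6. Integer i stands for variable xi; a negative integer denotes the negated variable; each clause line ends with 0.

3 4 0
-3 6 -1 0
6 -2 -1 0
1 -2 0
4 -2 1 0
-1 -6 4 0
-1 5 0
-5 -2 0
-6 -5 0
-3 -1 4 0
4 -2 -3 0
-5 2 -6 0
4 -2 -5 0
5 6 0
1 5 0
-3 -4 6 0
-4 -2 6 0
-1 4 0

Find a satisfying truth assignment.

Set x1 = True and propagate.
  then x5 is forced to True.
  then x2 is forced to False.
  then x6 is forced to False.
  then x3 is forced to False.
  then x4 is forced to True.
Every clause has at least one true literal under this assignment.

x1=True, x2=False, x3=False, x4=True, x5=True, x6=False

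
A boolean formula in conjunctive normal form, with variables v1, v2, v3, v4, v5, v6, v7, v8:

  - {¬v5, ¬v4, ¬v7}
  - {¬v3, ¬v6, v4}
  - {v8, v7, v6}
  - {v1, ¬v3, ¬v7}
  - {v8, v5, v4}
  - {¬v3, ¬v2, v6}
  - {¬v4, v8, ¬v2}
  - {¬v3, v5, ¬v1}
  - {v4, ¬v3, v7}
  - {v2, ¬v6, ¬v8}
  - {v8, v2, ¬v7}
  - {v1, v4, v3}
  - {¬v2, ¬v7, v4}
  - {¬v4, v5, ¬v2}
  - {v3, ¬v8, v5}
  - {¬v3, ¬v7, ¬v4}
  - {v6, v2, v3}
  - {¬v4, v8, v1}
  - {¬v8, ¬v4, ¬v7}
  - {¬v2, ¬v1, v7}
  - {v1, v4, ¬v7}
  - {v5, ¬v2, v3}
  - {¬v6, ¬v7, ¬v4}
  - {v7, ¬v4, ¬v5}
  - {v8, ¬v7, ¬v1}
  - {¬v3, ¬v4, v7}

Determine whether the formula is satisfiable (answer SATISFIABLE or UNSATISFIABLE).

Set v1 = True and propagate.
For the remaining variables, v2 = False, v3 = False, v4 = True, v5 = False, v6 = True, v7 = False, v8 = False works.
So v1=True  v2=False  v3=False  v4=True  v5=False  v6=True  v7=False  v8=False is a satisfying assignment.

SATISFIABLE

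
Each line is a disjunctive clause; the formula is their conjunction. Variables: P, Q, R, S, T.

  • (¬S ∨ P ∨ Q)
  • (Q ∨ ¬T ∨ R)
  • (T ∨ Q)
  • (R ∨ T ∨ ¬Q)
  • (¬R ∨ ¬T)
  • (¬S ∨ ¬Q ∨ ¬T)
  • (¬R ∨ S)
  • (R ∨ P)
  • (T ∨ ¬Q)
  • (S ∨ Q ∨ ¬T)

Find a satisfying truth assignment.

P occurs only positively in the remaining clauses — set P = True.
Set Q = True and propagate.
  then T is forced to True.
  then R is forced to False.
  then S is forced to False.
Check each clause:
  1. (Q ∨ P ∨ ¬S) — P is true.
  2. (¬T ∨ R ∨ Q) — Q is true.
  3. (Q ∨ T) — Q is true.
  4. (¬Q ∨ T ∨ R) — T is true.
  5. (¬R ∨ ¬T) — ¬R is true.
  6. (¬T ∨ ¬Q ∨ ¬S) — ¬S is true.
  7. (S ∨ ¬R) — ¬R is true.
  8. (P ∨ R) — P is true.
  9. (¬Q ∨ T) — T is true.
  10. (¬T ∨ Q ∨ S) — Q is true.

P=1, Q=1, R=0, S=0, T=1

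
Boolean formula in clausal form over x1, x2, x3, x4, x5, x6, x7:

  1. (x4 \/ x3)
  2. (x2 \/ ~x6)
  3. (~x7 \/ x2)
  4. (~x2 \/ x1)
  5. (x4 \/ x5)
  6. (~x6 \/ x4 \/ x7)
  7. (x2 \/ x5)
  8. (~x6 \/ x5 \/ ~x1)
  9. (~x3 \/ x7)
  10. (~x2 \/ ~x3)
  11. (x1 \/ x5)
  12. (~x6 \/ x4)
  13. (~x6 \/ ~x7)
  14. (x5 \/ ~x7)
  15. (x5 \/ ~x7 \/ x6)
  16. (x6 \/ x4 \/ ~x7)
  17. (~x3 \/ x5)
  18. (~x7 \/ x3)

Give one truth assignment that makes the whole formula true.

x1=1, x2=1, x3=0, x4=1, x5=0, x6=0, x7=0

Check each clause:
  1. (x3 \/ x4) — x4 is true.
  2. (x2 \/ ~x6) — ~x6 is true.
  3. (~x7 \/ x2) — ~x7 is true.
  4. (x1 \/ ~x2) — x1 is true.
  5. (x4 \/ x5) — x4 is true.
  6. (~x6 \/ x7 \/ x4) — ~x6 is true.
  7. (x2 \/ x5) — x2 is true.
  8. (~x6 \/ ~x1 \/ x5) — ~x6 is true.
  9. (~x3 \/ x7) — ~x3 is true.
  10. (~x3 \/ ~x2) — ~x3 is true.
  11. (x5 \/ x1) — x1 is true.
  12. (~x6 \/ x4) — ~x6 is true.
  13. (~x7 \/ ~x6) — ~x7 is true.
  14. (x5 \/ ~x7) — ~x7 is true.
  15. (~x7 \/ x5 \/ x6) — ~x7 is true.
  16. (x4 \/ ~x7 \/ x6) — ~x7 is true.
  17. (x5 \/ ~x3) — ~x3 is true.
  18. (x3 \/ ~x7) — ~x7 is true.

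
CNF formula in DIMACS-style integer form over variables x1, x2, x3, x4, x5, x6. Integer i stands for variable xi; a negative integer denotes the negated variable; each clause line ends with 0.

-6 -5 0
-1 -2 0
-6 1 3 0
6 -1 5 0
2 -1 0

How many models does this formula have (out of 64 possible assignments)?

Case analysis on x1 and x6:
  x1=T, x6=T: a clause becomes empty — 0.
  x1=T, x6=F: a clause becomes empty — 0.
  x1=F, x6=T: remaining (x2,x3,x4,x5) ∈ {(F,T,F,F); (F,T,T,F); (T,T,F,F); (T,T,T,F)} — 4.
  x1=F, x6=F: x2, x3, x4, x5 free → 2^4 = 16.
Total: 0 + 0 + 4 + 16 = 20.

20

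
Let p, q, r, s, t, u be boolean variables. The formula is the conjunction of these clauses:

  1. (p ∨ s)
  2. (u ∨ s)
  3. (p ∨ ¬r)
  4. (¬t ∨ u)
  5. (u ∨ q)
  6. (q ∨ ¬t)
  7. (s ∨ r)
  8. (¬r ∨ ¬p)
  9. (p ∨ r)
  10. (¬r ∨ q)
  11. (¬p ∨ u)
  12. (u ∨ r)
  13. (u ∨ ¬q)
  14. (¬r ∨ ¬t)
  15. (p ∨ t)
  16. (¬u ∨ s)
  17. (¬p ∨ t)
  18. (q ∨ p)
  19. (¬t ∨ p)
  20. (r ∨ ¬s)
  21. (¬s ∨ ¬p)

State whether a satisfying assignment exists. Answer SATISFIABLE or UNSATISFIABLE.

p = True:
  propagation gives r=False, s=True; an empty clause results — contradiction.
p = False:
  propagation gives s=True, r=False; an empty clause results — contradiction.
Every branch closes, so no satisfying assignment exists.

UNSATISFIABLE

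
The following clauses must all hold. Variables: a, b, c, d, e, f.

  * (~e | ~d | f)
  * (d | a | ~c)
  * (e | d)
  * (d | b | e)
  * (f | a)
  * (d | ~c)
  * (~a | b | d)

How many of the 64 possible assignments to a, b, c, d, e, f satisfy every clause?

24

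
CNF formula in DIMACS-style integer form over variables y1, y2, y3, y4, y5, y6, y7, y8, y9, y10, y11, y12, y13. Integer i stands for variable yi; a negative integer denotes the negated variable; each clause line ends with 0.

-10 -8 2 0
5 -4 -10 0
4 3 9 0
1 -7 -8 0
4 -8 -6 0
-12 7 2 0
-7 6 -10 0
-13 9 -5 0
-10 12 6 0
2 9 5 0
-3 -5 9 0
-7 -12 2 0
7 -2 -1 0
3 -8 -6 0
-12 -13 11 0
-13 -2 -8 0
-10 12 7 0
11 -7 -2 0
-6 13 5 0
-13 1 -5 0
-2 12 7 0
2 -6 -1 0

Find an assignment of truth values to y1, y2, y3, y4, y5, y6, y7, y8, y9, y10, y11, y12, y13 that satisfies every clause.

Pure literal: y10 appears only negated; assign y10 = False.
y11 occurs only positively in the remaining clauses — set y11 = True.
Try y1 = True.
Branch on y2: take y2 = True.
  then y7 is forced to True.
Set y3 = True and propagate.
The remaining clauses are satisfied by y4 = False, y5 = False, y6 = False, y8 = True, y9 = False, y12 = False, y13 = False.

y1=1, y2=1, y3=1, y4=0, y5=0, y6=0, y7=1, y8=1, y9=0, y10=0, y11=1, y12=0, y13=0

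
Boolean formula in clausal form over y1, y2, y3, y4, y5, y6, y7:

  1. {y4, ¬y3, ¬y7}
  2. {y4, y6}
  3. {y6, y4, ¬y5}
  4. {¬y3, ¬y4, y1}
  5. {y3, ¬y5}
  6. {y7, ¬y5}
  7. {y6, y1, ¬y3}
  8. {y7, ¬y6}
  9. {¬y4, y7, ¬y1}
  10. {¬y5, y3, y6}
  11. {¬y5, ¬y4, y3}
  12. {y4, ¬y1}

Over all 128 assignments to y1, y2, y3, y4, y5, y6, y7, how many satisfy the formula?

Case analysis on y4 and y3:
  y4=T, y3=T: forces y1=T; y7=T; y2, y5, y6 free → 2^3 = 8.
  y4=T, y3=F: y2 free; 5 ways for (y1,y5,y6,y7) × 2^1 = 10.
  y4=F, y3=T: a clause becomes empty — 0.
  y4=F, y3=F: remaining (y1,y2,y5,y6,y7) ∈ {(F,F,F,T,T); (F,T,F,T,T)} — 2.
Total: 8 + 10 + 0 + 2 = 20.

20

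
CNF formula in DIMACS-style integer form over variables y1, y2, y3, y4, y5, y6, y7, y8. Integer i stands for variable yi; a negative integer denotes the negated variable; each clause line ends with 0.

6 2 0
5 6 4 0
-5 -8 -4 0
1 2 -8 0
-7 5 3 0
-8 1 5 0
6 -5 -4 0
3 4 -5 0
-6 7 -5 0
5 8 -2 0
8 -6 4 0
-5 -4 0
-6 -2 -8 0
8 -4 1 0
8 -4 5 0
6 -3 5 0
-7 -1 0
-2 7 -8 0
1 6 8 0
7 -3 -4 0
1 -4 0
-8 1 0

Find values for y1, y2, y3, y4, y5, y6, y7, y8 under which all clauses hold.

y1=T, y2=T, y3=T, y4=F, y5=T, y6=F, y7=F, y8=F

Try y1 = True.
  then y7 is forced to False.
Try y2 = True.
  then y8 is forced to False.
  then y5 is forced to True.
  then y6 is forced to False.
  then y4 is forced to False.
  then y3 is forced to True.
Every clause has at least one true literal under this assignment.
Check each clause:
  1. {y6, y2} — y2 is true.
  2. {y4, y6, y5} — y5 is true.
  3. {¬y8, ¬y4, ¬y5} — ¬y8 is true.
  4. {y1, ¬y8, y2} — ¬y8 is true.
  5. {y3, ¬y7, y5} — ¬y7 is true.
  6. {y5, ¬y8, y1} — ¬y8 is true.
  7. {¬y5, ¬y4, y6} — ¬y4 is true.
  8. {y3, ¬y5, y4} — y3 is true.
  9. {¬y6, ¬y5, y7} — ¬y6 is true.
  10. {¬y2, y5, y8} — y5 is true.
  11. {y8, ¬y6, y4} — ¬y6 is true.
  12. {¬y5, ¬y4} — ¬y4 is true.
  13. {¬y6, ¬y2, ¬y8} — ¬y8 is true.
  14. {¬y4, y8, y1} — y1 is true.
  15. {¬y4, y8, y5} — ¬y4 is true.
  16. {y5, y6, ¬y3} — y5 is true.
  17. {¬y1, ¬y7} — ¬y7 is true.
  18. {¬y2, y7, ¬y8} — ¬y8 is true.
  19. {y6, y1, y8} — y1 is true.
  20. {¬y3, y7, ¬y4} — ¬y4 is true.
  21. {¬y4, y1} — y1 is true.
  22. {y1, ¬y8} — ¬y8 is true.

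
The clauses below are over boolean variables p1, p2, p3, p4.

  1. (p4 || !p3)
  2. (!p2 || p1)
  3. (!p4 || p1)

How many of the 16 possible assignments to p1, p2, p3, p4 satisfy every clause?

Satisfying assignments:
  p1=0 p2=0 p3=0 p4=0
  p1=1 p2=0 p3=0 p4=0
  p1=1 p2=0 p3=0 p4=1
  p1=1 p2=0 p3=1 p4=1
  p1=1 p2=1 p3=0 p4=0
  p1=1 p2=1 p3=0 p4=1
  p1=1 p2=1 p3=1 p4=1
That's 7 in total.

7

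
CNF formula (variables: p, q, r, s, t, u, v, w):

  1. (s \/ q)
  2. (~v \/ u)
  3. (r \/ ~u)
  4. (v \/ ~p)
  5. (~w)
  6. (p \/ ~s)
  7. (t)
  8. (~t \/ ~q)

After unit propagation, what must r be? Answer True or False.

Unit clause (~w) sets w = False.
(t) is a unit clause: t = True.
From (~q \/ ~t) and t = True: q = False.
(s \/ q) with q = False leaves only s, so s = True.
In (p \/ ~s), ~s is now false; p must hold, so p = True.
(~p \/ v): since p = True, the clause reduces to (v). v = True.
(~v \/ u) with v = True leaves only u, so u = True.
(r \/ ~u) with u = True leaves only r, so r = True.

True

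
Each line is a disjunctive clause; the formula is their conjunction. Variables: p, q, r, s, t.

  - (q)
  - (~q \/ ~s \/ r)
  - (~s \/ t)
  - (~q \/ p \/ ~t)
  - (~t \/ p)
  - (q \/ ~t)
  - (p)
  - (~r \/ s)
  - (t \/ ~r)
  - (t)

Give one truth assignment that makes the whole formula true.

p=T, q=T, r=T, s=T, t=T

The clause (q) is unit: q must be True.
Unit propagation: (p) forces p = True.
Unit propagation: (t) forces t = True.
Branch on r: take r = True.
  then s is forced to True.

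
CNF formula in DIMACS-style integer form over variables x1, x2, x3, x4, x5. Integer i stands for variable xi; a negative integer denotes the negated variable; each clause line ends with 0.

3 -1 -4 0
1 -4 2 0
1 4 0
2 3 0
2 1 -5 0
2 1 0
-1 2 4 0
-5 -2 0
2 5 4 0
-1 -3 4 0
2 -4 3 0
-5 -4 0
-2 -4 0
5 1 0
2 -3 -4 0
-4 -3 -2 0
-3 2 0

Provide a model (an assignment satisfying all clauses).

Set x1 = True and propagate.
Try x2 = True.
  then x5 is forced to False.
  then x4 is forced to False.
  then x3 is forced to False.

x1=T, x2=T, x3=F, x4=F, x5=F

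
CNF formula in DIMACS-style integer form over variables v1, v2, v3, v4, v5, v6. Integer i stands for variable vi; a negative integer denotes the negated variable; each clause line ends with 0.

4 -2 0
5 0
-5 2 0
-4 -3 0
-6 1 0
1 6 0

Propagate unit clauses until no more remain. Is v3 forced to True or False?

False

(v5) is a unit clause: v5 = True.
From (v2 ∨ ¬v5) and v5 = True: v2 = True.
(¬v2 ∨ v4): since v2 = True, the clause reduces to (v4). v4 = True.
(¬v4 ∨ ¬v3): since v4 = True, the clause reduces to (¬v3). v3 = False.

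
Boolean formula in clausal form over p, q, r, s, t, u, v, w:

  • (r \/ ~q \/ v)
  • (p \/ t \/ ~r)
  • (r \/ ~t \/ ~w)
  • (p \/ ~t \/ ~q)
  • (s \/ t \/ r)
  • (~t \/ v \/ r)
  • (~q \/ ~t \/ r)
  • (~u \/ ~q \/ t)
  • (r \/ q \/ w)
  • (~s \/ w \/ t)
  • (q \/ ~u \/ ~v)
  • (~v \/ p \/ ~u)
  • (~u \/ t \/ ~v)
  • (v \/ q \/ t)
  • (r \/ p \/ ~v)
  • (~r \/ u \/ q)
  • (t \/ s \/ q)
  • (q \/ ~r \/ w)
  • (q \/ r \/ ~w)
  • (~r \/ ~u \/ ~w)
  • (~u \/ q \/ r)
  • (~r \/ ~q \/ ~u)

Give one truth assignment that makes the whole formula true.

p=T, q=T, r=T, s=F, t=F, u=F, v=F, w=F

p occurs only positively in the remaining clauses — set p = True.
Try q = True.
Branch on r: take r = True.
  then u is forced to False.
The remaining clauses are satisfied by s = False, t = False, v = False, w = False.
Every clause has at least one true literal under this assignment.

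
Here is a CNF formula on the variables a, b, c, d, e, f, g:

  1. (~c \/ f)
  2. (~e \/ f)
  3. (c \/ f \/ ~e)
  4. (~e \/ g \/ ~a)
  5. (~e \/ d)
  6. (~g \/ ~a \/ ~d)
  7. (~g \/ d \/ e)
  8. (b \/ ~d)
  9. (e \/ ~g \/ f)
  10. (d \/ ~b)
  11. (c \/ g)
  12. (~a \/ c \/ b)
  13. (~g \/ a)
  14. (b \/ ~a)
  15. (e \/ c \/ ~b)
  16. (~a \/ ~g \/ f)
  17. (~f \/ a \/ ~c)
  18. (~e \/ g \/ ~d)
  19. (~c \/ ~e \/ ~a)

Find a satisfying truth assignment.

a=T  b=T  c=T  d=T  e=F  f=T  g=F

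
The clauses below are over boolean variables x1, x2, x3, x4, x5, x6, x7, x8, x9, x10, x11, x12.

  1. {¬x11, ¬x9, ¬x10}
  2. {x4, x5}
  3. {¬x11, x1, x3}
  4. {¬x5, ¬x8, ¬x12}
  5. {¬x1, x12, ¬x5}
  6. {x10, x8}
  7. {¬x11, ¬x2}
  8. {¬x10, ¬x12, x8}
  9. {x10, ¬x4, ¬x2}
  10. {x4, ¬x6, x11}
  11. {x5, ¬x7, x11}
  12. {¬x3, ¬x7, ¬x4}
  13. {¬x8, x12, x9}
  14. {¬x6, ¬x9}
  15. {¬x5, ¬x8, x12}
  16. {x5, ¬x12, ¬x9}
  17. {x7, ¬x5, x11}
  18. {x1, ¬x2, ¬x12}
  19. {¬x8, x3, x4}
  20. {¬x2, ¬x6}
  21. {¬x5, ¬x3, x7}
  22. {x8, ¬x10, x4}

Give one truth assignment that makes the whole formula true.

Pure literal: x2 appears only negated; assign x2 = False.
Branch on x1: take x1 = True.
Try x3 = False.
Branch on x4: take x4 = True.
For the remaining variables, x5 = False, x6 = True, x7 = False, x8 = True, x9 = False, x10 = False, x11 = True, x12 = True works.
Every clause has at least one true literal under this assignment.

x1=T, x2=F, x3=F, x4=T, x5=F, x6=T, x7=F, x8=T, x9=F, x10=F, x11=T, x12=T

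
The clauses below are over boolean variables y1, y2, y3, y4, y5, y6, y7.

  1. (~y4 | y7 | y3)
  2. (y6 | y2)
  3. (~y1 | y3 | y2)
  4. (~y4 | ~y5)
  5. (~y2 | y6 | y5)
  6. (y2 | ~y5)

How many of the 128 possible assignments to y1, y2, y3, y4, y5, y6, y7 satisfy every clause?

41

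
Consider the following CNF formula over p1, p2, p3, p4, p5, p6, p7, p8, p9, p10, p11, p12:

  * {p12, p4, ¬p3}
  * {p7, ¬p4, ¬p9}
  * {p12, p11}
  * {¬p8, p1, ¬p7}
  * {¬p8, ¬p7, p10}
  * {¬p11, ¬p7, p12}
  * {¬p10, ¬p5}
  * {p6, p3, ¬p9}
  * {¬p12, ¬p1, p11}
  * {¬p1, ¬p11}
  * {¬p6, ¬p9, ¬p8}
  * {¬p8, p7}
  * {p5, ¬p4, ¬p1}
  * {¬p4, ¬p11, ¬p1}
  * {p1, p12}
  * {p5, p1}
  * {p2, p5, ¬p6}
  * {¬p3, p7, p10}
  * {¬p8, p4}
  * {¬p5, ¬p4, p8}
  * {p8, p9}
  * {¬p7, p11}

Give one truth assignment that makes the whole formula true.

p2 occurs only positively in the remaining clauses — set p2 = True.
Set p1 = False and propagate.
  then p12 is forced to True.
  then p5 is forced to True.
  then p10 is forced to False.
Set p3 = True and propagate.
  then p7 is forced to True.
  then p8 is forced to False.
  then p4 is forced to False.
  then p9 is forced to True.
  then p11 is forced to True.
p6 is now unconstrained; take p6 = True.

p1 = False, p2 = True, p3 = True, p4 = False, p5 = True, p6 = True, p7 = True, p8 = False, p9 = True, p10 = False, p11 = True, p12 = True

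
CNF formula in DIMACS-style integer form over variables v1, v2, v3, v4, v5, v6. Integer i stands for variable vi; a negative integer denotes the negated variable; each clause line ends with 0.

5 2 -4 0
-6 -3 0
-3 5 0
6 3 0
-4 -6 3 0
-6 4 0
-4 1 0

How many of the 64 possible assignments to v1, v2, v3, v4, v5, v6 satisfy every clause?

The models are:
  v1=0 v2=0 v3=1 v4=0 v5=1 v6=0
  v1=0 v2=1 v3=1 v4=0 v5=1 v6=0
  v1=1 v2=0 v3=1 v4=0 v5=1 v6=0
  v1=1 v2=0 v3=1 v4=1 v5=1 v6=0
  v1=1 v2=1 v3=1 v4=0 v5=1 v6=0
  v1=1 v2=1 v3=1 v4=1 v5=1 v6=0
Count: 6.

6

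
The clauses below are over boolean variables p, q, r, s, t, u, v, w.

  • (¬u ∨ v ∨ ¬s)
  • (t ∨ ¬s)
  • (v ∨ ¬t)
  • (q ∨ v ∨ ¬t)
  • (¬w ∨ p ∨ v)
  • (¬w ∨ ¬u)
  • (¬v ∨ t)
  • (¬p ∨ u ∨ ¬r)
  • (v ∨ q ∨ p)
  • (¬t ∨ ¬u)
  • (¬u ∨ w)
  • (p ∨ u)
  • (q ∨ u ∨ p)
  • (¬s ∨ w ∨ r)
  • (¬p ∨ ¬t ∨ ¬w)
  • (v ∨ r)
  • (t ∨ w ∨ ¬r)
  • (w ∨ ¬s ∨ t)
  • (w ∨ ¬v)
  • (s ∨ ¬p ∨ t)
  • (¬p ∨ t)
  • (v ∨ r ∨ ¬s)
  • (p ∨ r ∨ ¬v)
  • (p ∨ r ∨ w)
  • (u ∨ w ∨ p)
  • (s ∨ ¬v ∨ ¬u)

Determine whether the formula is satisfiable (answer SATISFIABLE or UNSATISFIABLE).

UNSATISFIABLE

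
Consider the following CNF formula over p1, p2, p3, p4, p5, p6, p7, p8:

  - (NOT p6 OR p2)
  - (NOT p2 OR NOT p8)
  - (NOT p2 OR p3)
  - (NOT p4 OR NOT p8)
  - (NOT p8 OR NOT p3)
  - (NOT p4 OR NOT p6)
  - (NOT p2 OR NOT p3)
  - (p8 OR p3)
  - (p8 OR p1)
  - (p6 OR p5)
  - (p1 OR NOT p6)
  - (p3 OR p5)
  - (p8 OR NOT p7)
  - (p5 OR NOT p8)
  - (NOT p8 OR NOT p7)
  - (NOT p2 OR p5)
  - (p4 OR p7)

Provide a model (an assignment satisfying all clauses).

p1=True  p2=False  p3=True  p4=True  p5=True  p6=False  p7=False  p8=False

Check each clause:
  1. (NOT p6 OR p2) — NOT p6 is true.
  2. (NOT p8 OR NOT p2) — NOT p8 is true.
  3. (p3 OR NOT p2) — p3 is true.
  4. (NOT p8 OR NOT p4) — NOT p8 is true.
  5. (NOT p3 OR NOT p8) — NOT p8 is true.
  6. (NOT p6 OR NOT p4) — NOT p6 is true.
  7. (NOT p3 OR NOT p2) — NOT p2 is true.
  8. (p8 OR p3) — p3 is true.
  9. (p8 OR p1) — p1 is true.
  10. (p6 OR p5) — p5 is true.
  11. (NOT p6 OR p1) — p1 is true.
  12. (p5 OR p3) — p3 is true.
  13. (p8 OR NOT p7) — NOT p7 is true.
  14. (p5 OR NOT p8) — NOT p8 is true.
  15. (NOT p7 OR NOT p8) — NOT p8 is true.
  16. (NOT p2 OR p5) — p5 is true.
  17. (p7 OR p4) — p4 is true.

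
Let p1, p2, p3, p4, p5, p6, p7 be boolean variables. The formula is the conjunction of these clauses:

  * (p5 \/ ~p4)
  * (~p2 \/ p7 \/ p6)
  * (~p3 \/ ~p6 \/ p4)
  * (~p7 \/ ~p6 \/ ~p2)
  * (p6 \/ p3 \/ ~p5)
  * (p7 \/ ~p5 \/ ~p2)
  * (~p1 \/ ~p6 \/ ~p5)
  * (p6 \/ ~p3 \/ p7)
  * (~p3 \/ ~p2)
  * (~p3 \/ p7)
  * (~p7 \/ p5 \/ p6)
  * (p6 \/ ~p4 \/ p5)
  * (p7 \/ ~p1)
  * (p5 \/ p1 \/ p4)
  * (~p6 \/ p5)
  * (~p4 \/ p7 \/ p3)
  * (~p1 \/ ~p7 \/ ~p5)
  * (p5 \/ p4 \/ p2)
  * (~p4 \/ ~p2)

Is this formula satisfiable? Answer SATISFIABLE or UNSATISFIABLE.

SATISFIABLE

Branch on p1: take p1 = False.
For the remaining variables, p2 = False, p3 = True, p4 = False, p5 = True, p6 = False, p7 = True works.
So p1=0  p2=0  p3=1  p4=0  p5=1  p6=0  p7=1 is a satisfying assignment.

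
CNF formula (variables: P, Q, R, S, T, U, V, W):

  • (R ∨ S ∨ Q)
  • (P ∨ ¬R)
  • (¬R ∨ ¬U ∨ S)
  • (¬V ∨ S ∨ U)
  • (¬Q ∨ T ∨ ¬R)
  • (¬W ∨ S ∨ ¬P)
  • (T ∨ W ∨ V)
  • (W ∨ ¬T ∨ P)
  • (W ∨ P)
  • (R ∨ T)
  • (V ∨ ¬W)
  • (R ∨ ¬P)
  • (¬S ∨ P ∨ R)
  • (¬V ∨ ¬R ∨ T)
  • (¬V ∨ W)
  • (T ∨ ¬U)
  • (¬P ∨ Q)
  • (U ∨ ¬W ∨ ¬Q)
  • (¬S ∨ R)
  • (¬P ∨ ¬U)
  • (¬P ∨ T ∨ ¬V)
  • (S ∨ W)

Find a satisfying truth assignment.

P = T  Q = T  R = T  S = T  T = T  U = F  V = F  W = F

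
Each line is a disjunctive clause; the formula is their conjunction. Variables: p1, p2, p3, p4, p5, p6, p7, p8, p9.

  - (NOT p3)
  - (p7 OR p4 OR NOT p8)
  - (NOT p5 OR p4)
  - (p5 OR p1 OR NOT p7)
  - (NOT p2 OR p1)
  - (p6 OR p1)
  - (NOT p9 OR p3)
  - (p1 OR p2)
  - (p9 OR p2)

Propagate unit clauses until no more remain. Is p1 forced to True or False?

True

Unit clause (NOT p3) sets p3 = False.
From (NOT p9 OR p3) and p3 = False: p9 = False.
In (p2 OR p9), p9 is now false; p2 must hold, so p2 = True.
(p1 OR NOT p2) with p2 = True leaves only p1, so p1 = True.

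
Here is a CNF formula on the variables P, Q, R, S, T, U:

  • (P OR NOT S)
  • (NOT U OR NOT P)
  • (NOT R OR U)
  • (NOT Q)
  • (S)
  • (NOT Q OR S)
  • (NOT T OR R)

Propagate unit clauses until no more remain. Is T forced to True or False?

False

(NOT Q) stands alone — Q = False.
(S) stands alone — S = True.
(NOT S OR P): since S = True, the clause reduces to (P). P = True.
In (NOT U OR NOT P), NOT P is now false; NOT U must hold, so U = False.
From (U OR NOT R) and U = False: R = False.
From (R OR NOT T) and R = False: T = False.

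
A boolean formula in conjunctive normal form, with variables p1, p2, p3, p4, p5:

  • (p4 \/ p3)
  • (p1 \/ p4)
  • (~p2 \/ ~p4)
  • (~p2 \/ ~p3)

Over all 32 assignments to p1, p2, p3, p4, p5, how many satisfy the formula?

10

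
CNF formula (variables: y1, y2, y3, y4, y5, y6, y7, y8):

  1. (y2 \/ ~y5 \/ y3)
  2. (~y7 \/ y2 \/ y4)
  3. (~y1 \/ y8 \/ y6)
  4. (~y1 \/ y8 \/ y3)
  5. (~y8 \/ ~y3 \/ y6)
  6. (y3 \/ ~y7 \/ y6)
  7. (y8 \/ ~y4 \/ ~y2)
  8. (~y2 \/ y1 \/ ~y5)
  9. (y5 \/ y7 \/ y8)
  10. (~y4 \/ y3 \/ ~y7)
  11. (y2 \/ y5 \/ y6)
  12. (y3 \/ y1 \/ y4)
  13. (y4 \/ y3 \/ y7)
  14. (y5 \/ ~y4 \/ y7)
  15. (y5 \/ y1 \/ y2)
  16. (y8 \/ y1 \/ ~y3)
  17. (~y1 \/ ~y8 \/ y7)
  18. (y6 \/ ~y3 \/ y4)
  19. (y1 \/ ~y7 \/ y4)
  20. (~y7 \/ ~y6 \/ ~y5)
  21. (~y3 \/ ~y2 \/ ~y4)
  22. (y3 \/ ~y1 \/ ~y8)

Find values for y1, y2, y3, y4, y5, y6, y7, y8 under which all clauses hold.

Try y1 = True.
Set y2 = False and propagate.
Branch on y3: take y3 = True.
For the remaining variables, y4 = False, y5 = True, y6 = True, y7 = False, y8 = False works.
Every clause has at least one true literal under this assignment.
Check each clause:
  1. (y3 \/ ~y5 \/ y2) — y3 is true.
  2. (y4 \/ y2 \/ ~y7) — ~y7 is true.
  3. (~y1 \/ y8 \/ y6) — y6 is true.
  4. (y3 \/ y8 \/ ~y1) — y3 is true.
  5. (~y8 \/ ~y3 \/ y6) — ~y8 is true.
  6. (y6 \/ y3 \/ ~y7) — ~y7 is true.
  7. (y8 \/ ~y2 \/ ~y4) — ~y4 is true.
  8. (y1 \/ ~y2 \/ ~y5) — y1 is true.
  9. (y7 \/ y5 \/ y8) — y5 is true.
  10. (~y7 \/ ~y4 \/ y3) — ~y7 is true.
  11. (y5 \/ y6 \/ y2) — y5 is true.
  12. (y4 \/ y1 \/ y3) — y1 is true.
  13. (y4 \/ y3 \/ y7) — y3 is true.
  14. (~y4 \/ y5 \/ y7) — ~y4 is true.
  15. (y2 \/ y5 \/ y1) — y1 is true.
  16. (y1 \/ ~y3 \/ y8) — y1 is true.
  17. (~y8 \/ ~y1 \/ y7) — ~y8 is true.
  18. (y6 \/ ~y3 \/ y4) — y6 is true.
  19. (y1 \/ y4 \/ ~y7) — y1 is true.
  20. (~y7 \/ ~y5 \/ ~y6) — ~y7 is true.
  21. (~y3 \/ ~y4 \/ ~y2) — ~y4 is true.
  22. (~y1 \/ y3 \/ ~y8) — ~y8 is true.

y1=True  y2=False  y3=True  y4=False  y5=True  y6=True  y7=False  y8=False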